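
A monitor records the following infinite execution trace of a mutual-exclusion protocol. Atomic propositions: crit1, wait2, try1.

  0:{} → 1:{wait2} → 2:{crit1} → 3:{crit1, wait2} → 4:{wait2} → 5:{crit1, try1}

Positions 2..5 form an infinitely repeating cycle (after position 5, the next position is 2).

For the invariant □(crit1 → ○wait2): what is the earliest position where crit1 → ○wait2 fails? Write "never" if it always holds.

Check crit1 → ○wait2 at each position in order: 0 ✓, 1 ✓, 2 ✓, 3 ✓, 4 ✓.
At position 5 the labels are {crit1, try1} and the next position 2 has {crit1}, so crit1 → ○wait2 is false there. This is the first violation.

5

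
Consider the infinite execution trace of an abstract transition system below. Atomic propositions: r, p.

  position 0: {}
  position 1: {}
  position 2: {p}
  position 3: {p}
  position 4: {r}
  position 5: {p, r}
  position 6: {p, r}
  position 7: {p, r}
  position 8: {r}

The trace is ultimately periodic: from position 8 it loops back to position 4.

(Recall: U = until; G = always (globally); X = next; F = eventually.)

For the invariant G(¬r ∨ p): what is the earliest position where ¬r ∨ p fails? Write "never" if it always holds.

4

Check ¬r ∨ p at each position in order: 0 ✓, 1 ✓, 2 ✓, 3 ✓.
At position 4 the labels are {r}, so ¬r ∨ p is false there. This is the first violation.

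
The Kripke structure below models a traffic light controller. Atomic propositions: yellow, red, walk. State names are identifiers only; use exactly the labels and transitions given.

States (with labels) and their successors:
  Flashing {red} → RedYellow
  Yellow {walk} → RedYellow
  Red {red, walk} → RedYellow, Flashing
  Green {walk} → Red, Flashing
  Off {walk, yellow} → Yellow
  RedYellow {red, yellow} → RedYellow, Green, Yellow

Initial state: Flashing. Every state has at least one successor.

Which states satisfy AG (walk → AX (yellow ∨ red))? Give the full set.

{Flashing, Yellow, Red, Green, RedYellow}

States satisfying walk → AX (yellow ∨ red): {Flashing, Yellow, Red, Green, RedYellow}.
States satisfying AG (walk → AX (yellow ∨ red)): {Flashing, Yellow, Red, Green, RedYellow}.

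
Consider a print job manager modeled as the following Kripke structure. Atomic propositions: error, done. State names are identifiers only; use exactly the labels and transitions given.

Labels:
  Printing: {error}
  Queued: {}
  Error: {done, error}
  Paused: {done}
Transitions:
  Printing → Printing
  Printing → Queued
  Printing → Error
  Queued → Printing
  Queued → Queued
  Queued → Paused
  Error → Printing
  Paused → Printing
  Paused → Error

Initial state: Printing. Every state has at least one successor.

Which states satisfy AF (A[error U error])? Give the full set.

States satisfying A[error U error]: {Printing, Error}.
States satisfying AF (A[error U error]): {Printing, Error, Paused}.

{Printing, Error, Paused}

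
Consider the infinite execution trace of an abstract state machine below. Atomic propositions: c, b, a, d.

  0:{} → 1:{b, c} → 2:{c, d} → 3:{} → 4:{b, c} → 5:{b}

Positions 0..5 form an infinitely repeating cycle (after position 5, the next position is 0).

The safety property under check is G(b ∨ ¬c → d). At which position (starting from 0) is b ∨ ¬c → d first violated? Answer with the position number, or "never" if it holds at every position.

0

At position 0 the labels are {}, so b ∨ ¬c → d is false there. This is the first violation.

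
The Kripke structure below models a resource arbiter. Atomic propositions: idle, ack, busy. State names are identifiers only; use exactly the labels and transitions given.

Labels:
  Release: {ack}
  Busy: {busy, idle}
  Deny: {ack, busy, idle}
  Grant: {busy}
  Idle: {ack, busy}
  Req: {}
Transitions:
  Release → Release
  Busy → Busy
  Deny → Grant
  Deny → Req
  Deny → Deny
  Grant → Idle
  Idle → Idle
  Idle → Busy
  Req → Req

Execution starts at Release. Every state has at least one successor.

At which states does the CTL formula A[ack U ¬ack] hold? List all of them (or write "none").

{Busy, Grant, Req}

States satisfying ack: {Release, Deny, Idle}.
States satisfying ¬ack: {Busy, Grant, Req}.
States satisfying A[ack U ¬ack]: {Busy, Grant, Req}.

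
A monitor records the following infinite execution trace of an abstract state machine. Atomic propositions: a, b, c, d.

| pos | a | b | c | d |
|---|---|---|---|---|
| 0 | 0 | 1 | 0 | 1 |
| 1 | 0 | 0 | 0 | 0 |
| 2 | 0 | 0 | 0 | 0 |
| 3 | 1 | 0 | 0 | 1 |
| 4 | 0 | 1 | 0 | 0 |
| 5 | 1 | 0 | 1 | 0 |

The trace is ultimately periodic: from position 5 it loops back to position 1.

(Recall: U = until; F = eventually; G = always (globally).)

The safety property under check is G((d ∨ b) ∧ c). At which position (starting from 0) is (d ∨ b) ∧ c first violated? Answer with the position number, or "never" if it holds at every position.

At position 0 the labels are {b, d}, so (d ∨ b) ∧ c is false there. This is the first violation.

0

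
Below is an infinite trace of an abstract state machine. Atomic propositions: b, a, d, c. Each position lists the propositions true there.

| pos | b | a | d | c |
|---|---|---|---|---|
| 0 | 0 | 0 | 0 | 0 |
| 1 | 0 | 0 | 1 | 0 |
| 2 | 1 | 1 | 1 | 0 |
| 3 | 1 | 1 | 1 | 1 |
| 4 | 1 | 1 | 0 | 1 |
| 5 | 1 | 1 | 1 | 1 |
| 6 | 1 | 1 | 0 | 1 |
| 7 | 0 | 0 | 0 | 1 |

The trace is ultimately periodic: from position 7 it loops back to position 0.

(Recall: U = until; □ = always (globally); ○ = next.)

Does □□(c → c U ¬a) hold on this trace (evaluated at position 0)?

□(c → c U ¬a) holds at every position 0..7, and those are all positions ever visited, so □□(c → c U ¬a) holds.

Yes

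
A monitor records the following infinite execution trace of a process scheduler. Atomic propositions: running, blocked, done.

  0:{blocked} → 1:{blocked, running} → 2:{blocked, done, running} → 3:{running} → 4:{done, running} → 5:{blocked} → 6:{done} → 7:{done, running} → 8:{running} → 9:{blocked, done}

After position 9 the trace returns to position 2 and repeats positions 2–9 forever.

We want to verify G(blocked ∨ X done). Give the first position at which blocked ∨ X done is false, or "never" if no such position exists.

Check blocked ∨ X done at each position in order: 0 ✓, 1 ✓, 2 ✓, 3 ✓.
At position 4 the labels are {done, running} and the next position 5 has {blocked}, so blocked ∨ X done is false there. This is the first violation.

4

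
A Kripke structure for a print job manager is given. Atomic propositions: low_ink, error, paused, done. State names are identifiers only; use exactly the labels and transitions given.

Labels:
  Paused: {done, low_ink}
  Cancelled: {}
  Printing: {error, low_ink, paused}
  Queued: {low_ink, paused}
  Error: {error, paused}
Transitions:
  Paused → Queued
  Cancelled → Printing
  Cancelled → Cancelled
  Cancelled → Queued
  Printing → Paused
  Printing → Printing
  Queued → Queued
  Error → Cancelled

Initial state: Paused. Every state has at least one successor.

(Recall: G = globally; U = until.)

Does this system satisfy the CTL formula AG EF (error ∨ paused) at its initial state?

Satisfied

States satisfying EF (error ∨ paused): {Paused, Cancelled, Printing, Queued, Error}.
States satisfying AG EF (error ∨ paused): {Paused, Cancelled, Printing, Queued, Error}.
Every state reachable from Paused satisfies EF (error ∨ paused).
Paused ∈ Sat(AG EF (error ∨ paused)).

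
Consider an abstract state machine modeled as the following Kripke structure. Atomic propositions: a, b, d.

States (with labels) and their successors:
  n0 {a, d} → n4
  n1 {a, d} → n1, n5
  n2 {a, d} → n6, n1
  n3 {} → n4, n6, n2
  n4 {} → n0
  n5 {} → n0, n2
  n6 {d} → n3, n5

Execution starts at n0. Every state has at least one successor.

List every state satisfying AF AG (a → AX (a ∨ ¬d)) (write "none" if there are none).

{n0, n4}

States satisfying AG (a → AX (a ∨ ¬d)): {n0, n4}.
States satisfying AF AG (a → AX (a ∨ ¬d)): {n0, n4}.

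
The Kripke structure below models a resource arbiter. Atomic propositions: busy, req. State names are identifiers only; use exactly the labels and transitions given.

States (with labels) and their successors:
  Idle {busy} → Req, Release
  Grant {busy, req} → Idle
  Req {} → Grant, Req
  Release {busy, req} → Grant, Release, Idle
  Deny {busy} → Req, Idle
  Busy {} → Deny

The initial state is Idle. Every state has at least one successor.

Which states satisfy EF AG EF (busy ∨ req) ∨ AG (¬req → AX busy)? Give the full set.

{Idle, Grant, Req, Release, Deny, Busy}

States satisfying AG EF (busy ∨ req): {Idle, Grant, Req, Release, Deny, Busy}.
States satisfying EF AG EF (busy ∨ req): {Idle, Grant, Req, Release, Deny, Busy}.
States satisfying ¬req → AX busy: {Grant, Release, Busy}.
States satisfying AG (¬req → AX busy): ∅.
States satisfying EF AG EF (busy ∨ req) ∨ AG (¬req → AX busy): {Idle, Grant, Req, Release, Deny, Busy}.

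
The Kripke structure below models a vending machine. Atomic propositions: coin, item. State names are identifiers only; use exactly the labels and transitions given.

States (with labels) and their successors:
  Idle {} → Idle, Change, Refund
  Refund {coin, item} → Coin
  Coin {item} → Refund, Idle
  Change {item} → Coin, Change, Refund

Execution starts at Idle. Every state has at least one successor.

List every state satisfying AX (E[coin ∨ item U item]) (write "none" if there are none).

{Refund, Change}

States satisfying E[coin ∨ item U item]: {Refund, Coin, Change}.
States satisfying AX (E[coin ∨ item U item]): {Refund, Change}.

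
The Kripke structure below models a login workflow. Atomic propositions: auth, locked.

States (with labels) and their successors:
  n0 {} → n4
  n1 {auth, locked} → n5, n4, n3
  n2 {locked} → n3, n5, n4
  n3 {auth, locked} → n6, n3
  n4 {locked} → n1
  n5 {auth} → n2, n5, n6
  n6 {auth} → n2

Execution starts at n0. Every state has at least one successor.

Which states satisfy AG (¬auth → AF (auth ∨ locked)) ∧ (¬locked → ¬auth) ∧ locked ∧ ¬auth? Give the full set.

{n2, n4}

States satisfying ¬auth → AF (auth ∨ locked): {n0, n1, n2, n3, n4, n5, n6}.
States satisfying AG (¬auth → AF (auth ∨ locked)): {n0, n1, n2, n3, n4, n5, n6}.
States satisfying ¬locked: {n0, n5, n6}.
States satisfying ¬auth: {n0, n2, n4}.
States satisfying ¬locked → ¬auth: {n0, n1, n2, n3, n4}.
States satisfying locked ∧ ¬auth: {n2, n4}.
States satisfying (¬locked → ¬auth) ∧ locked ∧ ¬auth: {n2, n4}.
States satisfying AG (¬auth → AF (auth ∨ locked)) ∧ (¬locked → ¬auth) ∧ locked ∧ ¬auth: {n2, n4}.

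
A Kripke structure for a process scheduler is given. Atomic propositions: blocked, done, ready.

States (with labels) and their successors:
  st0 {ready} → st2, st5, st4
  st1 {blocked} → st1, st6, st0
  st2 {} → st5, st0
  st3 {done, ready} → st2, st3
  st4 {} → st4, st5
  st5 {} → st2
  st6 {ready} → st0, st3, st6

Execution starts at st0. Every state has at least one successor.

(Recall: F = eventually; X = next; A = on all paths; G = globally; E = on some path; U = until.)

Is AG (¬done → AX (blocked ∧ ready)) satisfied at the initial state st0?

States satisfying ¬done → AX (blocked ∧ ready): {st3}.
States satisfying AG (¬done → AX (blocked ∧ ready)): ∅.
st0 is reachable from st0 and violates ¬done → AX (blocked ∧ ready), so AG fails at st0.
st0 ∉ Sat(AG (¬done → AX (blocked ∧ ready))).

No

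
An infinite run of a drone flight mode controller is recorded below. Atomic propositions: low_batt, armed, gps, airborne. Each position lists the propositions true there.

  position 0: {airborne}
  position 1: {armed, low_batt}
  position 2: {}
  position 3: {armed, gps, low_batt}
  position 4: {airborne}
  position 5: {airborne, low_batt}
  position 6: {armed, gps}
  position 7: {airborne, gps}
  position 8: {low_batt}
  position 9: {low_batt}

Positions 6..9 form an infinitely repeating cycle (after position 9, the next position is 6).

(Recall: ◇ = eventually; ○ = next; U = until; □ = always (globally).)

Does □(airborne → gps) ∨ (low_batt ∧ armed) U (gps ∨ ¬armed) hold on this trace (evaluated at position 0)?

airborne → gps must hold at every position from 0 onward. It fails at position 0, so □(airborne → gps) is false.
Positions where airborne holds: 0, 4, 5, 7.
Check gps at each: 0→fails, 4→fails, 5→fails, 7→ok.
Walking from position 0: gps ∨ ¬armed first holds at position 0, and low_batt ∧ armed holds at every earlier position along the way, so (low_batt ∧ armed) U (gps ∨ ¬armed) holds.
At position 0: □(airborne → gps) is false; (low_batt ∧ armed) U (gps ∨ ¬armed) is true; so □(airborne → gps) ∨ (low_batt ∧ armed) U (gps ∨ ¬armed) is true.

Satisfied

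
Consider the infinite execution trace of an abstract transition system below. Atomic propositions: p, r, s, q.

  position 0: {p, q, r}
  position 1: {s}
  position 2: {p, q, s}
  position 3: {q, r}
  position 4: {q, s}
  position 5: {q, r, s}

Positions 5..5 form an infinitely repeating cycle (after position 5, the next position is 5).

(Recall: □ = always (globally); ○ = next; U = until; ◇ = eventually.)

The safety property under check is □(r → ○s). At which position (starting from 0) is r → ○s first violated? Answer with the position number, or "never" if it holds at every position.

never

r → ○s holds at every position 0..5, and those are all the positions the trace ever visits, so the invariant □(r → ○s) is never violated.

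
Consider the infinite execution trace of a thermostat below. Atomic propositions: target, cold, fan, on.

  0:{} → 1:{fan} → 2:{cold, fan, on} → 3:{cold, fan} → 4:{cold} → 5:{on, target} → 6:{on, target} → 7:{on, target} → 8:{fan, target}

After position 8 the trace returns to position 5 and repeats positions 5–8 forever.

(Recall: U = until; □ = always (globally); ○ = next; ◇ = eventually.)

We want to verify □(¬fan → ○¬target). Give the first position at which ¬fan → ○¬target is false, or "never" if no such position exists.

4

Check ¬fan → ○¬target at each position in order: 0 ✓, 1 ✓, 2 ✓, 3 ✓.
At position 4 the labels are {cold} and the next position 5 has {on, target}, so ¬fan → ○¬target is false there. This is the first violation.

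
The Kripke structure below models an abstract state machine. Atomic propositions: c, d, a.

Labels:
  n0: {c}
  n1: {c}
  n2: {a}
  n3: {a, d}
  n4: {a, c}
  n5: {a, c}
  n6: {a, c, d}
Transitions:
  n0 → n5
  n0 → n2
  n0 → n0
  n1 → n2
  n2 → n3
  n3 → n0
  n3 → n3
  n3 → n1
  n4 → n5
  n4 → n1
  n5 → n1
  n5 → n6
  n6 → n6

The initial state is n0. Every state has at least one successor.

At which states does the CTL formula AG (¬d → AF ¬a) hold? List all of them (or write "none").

{n6}

States satisfying ¬d → AF ¬a: {n0, n1, n3, n6}.
States satisfying AG (¬d → AF ¬a): {n6}.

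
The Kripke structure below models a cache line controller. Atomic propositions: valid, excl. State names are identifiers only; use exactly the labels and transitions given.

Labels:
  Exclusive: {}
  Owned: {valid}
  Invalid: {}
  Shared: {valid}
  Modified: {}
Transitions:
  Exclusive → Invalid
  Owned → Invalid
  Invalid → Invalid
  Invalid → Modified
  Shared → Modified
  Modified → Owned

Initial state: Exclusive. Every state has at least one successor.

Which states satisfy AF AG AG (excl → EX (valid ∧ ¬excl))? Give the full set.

States satisfying AG AG (excl → EX (valid ∧ ¬excl)): {Exclusive, Owned, Invalid, Shared, Modified}.
States satisfying AF AG AG (excl → EX (valid ∧ ¬excl)): {Exclusive, Owned, Invalid, Shared, Modified}.

{Exclusive, Owned, Invalid, Shared, Modified}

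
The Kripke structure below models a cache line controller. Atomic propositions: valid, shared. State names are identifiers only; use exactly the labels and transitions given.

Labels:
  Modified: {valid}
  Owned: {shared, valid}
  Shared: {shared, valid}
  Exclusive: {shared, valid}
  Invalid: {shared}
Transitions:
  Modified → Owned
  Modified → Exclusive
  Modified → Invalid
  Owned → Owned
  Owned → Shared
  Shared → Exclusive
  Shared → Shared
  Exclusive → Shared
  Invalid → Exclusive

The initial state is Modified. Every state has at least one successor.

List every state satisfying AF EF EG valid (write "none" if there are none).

States satisfying EF EG valid: {Modified, Owned, Shared, Exclusive, Invalid}.
States satisfying AF EF EG valid: {Modified, Owned, Shared, Exclusive, Invalid}.

{Modified, Owned, Shared, Exclusive, Invalid}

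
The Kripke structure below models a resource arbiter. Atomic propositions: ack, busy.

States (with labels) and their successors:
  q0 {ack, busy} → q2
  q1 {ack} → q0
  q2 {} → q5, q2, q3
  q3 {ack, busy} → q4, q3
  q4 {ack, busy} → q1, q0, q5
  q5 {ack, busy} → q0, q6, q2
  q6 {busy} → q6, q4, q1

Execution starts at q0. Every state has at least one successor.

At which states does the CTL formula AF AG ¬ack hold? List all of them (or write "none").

none

States satisfying AG ¬ack: ∅.
States satisfying AF AG ¬ack: ∅.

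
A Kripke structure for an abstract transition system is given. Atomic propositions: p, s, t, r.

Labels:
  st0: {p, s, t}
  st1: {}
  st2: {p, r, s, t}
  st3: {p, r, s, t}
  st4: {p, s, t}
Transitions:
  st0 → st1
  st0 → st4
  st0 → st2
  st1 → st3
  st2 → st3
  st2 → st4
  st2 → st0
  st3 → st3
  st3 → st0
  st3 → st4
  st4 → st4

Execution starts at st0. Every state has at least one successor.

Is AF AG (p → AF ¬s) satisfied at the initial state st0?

No

States satisfying AG (p → AF ¬s): ∅.
States satisfying AF AG (p → AF ¬s): ∅.
There is a path from st0 along which AG (p → AF ¬s) never holds.
st0 ∉ Sat(AF AG (p → AF ¬s)).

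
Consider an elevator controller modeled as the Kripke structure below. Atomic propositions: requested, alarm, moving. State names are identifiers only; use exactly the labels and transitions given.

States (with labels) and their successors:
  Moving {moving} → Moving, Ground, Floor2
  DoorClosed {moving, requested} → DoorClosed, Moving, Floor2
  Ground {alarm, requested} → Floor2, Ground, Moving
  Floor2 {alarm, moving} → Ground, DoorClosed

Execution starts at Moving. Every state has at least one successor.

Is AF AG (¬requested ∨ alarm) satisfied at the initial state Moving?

No

States satisfying AG (¬requested ∨ alarm): ∅.
States satisfying AF AG (¬requested ∨ alarm): ∅.
There is a path from Moving along which AG (¬requested ∨ alarm) never holds.
Moving ∉ Sat(AF AG (¬requested ∨ alarm)).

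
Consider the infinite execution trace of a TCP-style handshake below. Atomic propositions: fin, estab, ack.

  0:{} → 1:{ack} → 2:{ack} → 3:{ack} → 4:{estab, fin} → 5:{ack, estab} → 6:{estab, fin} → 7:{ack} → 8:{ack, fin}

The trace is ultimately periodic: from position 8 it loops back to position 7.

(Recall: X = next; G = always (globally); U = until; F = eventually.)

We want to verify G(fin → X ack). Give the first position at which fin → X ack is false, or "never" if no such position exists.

fin → X ack holds at every position 0..8, and those are all the positions the trace ever visits, so the invariant G(fin → X ack) is never violated.

never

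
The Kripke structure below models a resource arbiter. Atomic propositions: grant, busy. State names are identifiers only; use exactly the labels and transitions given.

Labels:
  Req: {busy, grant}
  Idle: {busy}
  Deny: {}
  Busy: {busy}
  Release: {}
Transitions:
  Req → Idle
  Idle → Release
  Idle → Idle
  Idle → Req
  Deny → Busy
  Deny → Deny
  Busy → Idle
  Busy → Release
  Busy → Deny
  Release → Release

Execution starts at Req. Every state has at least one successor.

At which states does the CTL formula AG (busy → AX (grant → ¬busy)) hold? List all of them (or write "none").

{Release}

States satisfying busy → AX (grant → ¬busy): {Req, Deny, Busy, Release}.
States satisfying AG (busy → AX (grant → ¬busy)): {Release}.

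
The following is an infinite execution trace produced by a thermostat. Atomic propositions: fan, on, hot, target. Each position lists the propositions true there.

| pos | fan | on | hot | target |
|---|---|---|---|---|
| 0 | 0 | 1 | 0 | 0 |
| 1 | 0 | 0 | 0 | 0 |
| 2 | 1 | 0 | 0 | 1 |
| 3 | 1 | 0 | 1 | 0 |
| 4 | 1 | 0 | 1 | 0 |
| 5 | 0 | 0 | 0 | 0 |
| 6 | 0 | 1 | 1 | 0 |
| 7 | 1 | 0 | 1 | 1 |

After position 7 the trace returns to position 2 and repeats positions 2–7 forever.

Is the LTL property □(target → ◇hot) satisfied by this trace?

target → ◇hot holds at every position 0..7, and those are all positions ever visited, so □(target → ◇hot) holds.
Positions where target holds: 2, 7.
Check ◇hot at each: 2→ok, 7→ok.

Satisfied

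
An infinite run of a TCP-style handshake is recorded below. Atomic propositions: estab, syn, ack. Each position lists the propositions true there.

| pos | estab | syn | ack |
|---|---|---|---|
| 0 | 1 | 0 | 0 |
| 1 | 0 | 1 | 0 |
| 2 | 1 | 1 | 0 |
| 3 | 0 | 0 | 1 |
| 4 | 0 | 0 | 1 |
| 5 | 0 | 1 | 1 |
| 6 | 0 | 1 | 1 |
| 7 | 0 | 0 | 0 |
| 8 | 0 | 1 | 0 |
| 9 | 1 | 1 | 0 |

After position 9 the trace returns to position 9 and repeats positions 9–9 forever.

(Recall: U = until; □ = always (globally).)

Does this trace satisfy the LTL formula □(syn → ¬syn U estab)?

syn → ¬syn U estab must hold at every position from 0 onward. It fails at position 1, so □(syn → ¬syn U estab) is false.
Positions where syn holds: 1, 2, 5, 6, 8, 9.
Check ¬syn U estab at each: 1→fails, 2→ok, 5→fails, 6→fails, 8→fails, 9→ok.

Violated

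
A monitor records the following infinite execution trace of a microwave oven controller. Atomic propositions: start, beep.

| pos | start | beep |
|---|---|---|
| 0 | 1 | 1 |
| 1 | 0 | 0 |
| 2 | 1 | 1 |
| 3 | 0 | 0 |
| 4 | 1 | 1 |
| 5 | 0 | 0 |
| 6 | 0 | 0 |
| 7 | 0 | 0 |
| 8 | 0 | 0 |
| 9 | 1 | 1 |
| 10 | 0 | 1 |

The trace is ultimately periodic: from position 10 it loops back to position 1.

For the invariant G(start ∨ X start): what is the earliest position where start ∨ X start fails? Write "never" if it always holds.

5

Check start ∨ X start at each position in order: 0 ✓, 1 ✓, 2 ✓, 3 ✓, 4 ✓.
At position 5 the labels are {} and the next position 6 has {}, so start ∨ X start is false there. This is the first violation.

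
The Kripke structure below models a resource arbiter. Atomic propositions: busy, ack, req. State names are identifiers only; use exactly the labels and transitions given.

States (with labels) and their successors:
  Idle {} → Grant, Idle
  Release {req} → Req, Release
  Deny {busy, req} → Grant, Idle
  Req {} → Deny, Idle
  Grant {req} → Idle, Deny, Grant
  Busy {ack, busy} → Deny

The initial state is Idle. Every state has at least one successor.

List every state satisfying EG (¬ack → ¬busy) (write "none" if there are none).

{Idle, Release, Req, Grant}

States satisfying ¬ack → ¬busy: {Idle, Release, Req, Grant, Busy}.
States satisfying EG (¬ack → ¬busy): {Idle, Release, Req, Grant}.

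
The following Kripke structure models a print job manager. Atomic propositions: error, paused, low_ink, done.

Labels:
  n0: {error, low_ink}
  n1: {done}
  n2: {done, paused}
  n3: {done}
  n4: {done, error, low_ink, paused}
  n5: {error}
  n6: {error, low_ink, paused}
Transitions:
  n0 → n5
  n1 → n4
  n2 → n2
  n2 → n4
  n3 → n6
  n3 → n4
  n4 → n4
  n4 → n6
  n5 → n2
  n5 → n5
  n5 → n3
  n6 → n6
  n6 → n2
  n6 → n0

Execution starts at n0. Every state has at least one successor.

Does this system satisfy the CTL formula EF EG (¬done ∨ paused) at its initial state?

Yes

States satisfying EG (¬done ∨ paused): {n0, n2, n4, n5, n6}.
States satisfying EF EG (¬done ∨ paused): {n0, n1, n2, n3, n4, n5, n6}.
Some path from n0 reaches a state where EG (¬done ∨ paused) holds.
n0 ∈ Sat(EF EG (¬done ∨ paused)).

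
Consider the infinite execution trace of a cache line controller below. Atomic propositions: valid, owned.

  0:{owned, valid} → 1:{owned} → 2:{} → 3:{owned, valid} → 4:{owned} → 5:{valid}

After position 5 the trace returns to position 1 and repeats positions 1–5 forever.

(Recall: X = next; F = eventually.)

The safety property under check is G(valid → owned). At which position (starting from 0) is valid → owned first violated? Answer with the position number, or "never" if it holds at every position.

5

Check valid → owned at each position in order: 0 ✓, 1 ✓, 2 ✓, 3 ✓, 4 ✓.
At position 5 the labels are {valid}, so valid → owned is false there. This is the first violation.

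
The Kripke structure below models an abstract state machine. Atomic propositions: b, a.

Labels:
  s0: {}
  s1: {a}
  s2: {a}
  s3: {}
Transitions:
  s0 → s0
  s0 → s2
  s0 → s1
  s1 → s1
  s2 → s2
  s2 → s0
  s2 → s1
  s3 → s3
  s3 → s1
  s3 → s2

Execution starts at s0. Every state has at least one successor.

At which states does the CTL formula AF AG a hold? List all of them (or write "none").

{s1}

States satisfying AG a: {s1}.
States satisfying AF AG a: {s1}.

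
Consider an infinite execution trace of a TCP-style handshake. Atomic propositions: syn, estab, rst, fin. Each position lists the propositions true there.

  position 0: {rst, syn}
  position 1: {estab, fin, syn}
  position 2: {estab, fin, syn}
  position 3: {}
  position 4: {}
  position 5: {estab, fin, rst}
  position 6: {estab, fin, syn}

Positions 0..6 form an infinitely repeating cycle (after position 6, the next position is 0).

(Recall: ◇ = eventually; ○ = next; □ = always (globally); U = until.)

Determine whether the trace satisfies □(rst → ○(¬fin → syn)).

Satisfied

rst → ○(¬fin → syn) holds at every position 0..6, and those are all positions ever visited, so □(rst → ○(¬fin → syn)) holds.
Positions where rst holds: 0, 5.
Check ○(¬fin → syn) at each: 0→ok, 5→ok.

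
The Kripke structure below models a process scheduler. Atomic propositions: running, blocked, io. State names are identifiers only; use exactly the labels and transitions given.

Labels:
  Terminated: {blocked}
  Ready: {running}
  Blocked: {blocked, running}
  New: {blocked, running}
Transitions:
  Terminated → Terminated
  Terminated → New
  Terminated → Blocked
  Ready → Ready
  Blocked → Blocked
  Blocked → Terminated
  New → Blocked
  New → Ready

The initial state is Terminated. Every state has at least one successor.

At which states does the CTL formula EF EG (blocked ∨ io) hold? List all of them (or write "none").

States satisfying EG (blocked ∨ io): {Terminated, Blocked, New}.
States satisfying EF EG (blocked ∨ io): {Terminated, Blocked, New}.

{Terminated, Blocked, New}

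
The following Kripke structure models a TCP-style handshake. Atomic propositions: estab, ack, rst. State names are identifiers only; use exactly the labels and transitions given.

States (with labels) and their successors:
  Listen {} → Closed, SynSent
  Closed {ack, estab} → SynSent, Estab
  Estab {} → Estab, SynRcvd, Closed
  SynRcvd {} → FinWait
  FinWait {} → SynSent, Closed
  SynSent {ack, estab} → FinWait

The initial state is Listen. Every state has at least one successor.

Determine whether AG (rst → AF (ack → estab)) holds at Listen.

Yes

States satisfying rst → AF (ack → estab): {Listen, Closed, Estab, SynRcvd, FinWait, SynSent}.
States satisfying AG (rst → AF (ack → estab)): {Listen, Closed, Estab, SynRcvd, FinWait, SynSent}.
Every state reachable from Listen satisfies rst → AF (ack → estab).
Listen ∈ Sat(AG (rst → AF (ack → estab))).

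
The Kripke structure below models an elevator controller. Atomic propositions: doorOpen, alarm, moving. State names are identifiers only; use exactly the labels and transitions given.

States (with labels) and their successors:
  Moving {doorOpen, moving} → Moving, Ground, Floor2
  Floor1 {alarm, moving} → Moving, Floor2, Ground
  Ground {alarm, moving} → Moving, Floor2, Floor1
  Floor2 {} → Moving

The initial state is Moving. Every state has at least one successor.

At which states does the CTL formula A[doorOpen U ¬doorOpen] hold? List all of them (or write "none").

States satisfying doorOpen: {Moving}.
States satisfying ¬doorOpen: {Floor1, Ground, Floor2}.
States satisfying A[doorOpen U ¬doorOpen]: {Floor1, Ground, Floor2}.

{Floor1, Ground, Floor2}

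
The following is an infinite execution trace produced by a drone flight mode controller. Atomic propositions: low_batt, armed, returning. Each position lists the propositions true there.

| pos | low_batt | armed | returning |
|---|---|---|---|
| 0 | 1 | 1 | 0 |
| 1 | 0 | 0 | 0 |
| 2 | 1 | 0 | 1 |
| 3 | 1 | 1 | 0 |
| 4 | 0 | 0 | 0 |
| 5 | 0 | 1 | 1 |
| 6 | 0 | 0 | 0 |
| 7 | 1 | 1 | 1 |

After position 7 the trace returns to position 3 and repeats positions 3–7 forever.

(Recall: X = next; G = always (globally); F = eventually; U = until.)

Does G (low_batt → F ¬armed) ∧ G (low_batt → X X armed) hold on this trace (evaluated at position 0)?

Violated

low_batt → F ¬armed holds at every position 0..7, and those are all positions ever visited, so G (low_batt → F ¬armed) holds.
Positions where low_batt holds: 0, 2, 3, 7.
Check F ¬armed at each: 0→ok, 2→ok, 3→ok, 7→ok.
low_batt → X X armed must hold at every position from 0 onward. It fails at position 0, so G (low_batt → X X armed) is false.
Positions where low_batt holds: 0, 2, 3, 7.
Check X X armed at each: 0→fails, 2→fails, 3→ok, 7→fails.
At position 0: G (low_batt → F ¬armed) is true; G (low_batt → X X armed) is false; so G (low_batt → F ¬armed) ∧ G (low_batt → X X armed) is false.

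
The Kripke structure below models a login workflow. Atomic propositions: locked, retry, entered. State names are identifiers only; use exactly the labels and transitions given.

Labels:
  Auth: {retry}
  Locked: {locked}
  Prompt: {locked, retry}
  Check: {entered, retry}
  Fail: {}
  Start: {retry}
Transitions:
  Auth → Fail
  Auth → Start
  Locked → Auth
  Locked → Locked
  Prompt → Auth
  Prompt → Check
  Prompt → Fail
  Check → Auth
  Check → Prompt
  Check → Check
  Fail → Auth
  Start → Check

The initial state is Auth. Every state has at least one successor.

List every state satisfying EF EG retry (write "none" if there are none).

{Auth, Locked, Prompt, Check, Fail, Start}

States satisfying EG retry: {Auth, Prompt, Check, Start}.
States satisfying EF EG retry: {Auth, Locked, Prompt, Check, Fail, Start}.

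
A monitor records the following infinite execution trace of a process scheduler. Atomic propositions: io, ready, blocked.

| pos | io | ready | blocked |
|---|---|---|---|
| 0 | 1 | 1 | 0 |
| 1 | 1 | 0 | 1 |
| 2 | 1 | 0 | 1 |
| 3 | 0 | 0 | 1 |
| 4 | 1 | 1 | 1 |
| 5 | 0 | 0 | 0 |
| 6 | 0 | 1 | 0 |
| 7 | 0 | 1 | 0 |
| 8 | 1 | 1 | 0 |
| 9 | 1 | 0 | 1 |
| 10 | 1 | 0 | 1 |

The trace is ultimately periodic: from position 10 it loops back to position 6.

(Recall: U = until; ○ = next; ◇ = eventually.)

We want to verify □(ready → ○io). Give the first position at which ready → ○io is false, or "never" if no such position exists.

Check ready → ○io at each position in order: 0 ✓, 1 ✓, 2 ✓, 3 ✓.
At position 4 the labels are {blocked, io, ready} and the next position 5 has {}, so ready → ○io is false there. This is the first violation.

4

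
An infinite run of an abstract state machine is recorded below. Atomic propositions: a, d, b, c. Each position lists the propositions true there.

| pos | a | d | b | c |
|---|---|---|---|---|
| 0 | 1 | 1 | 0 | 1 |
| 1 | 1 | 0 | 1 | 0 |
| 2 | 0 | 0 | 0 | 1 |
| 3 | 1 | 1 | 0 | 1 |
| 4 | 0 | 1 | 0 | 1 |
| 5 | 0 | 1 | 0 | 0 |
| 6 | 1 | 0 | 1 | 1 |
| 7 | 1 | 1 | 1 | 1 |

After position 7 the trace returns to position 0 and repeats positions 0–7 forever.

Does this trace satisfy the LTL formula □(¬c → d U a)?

¬c → d U a holds at every position 0..7, and those are all positions ever visited, so □(¬c → d U a) holds.
Positions where ¬c holds: 1, 5.
Check d U a at each: 1→ok, 5→ok.

Satisfied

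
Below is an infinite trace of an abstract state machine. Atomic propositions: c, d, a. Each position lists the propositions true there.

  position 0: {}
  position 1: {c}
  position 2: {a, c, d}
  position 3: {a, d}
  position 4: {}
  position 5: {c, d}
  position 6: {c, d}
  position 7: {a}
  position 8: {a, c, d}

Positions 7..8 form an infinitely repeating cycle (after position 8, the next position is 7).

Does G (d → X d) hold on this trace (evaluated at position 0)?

Violated

d → X d must hold at every position from 0 onward. It fails at position 3, so G (d → X d) is false.
Positions where d holds: 2, 3, 5, 6, 8.
Check X d at each: 2→ok, 3→fails, 5→ok, 6→fails, 8→fails.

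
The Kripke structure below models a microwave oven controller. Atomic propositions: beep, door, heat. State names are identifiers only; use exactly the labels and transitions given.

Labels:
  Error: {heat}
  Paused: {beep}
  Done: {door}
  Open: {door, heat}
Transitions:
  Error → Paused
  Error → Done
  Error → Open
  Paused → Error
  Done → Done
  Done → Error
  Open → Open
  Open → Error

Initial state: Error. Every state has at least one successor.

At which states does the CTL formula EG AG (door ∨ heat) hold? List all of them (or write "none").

States satisfying AG (door ∨ heat): ∅.
States satisfying EG AG (door ∨ heat): ∅.

none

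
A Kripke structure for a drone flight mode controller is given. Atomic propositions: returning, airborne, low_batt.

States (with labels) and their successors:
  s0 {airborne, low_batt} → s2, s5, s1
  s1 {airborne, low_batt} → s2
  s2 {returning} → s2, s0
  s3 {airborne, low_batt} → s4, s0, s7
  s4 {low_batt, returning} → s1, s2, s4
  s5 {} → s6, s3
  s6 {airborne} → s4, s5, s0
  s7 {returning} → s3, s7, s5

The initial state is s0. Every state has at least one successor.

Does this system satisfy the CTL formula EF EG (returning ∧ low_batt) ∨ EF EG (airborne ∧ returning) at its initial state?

Yes

States satisfying EG (returning ∧ low_batt): {s4}.
States satisfying EF EG (returning ∧ low_batt): {s0, s1, s2, s3, s4, s5, s6, s7}.
States satisfying EG (airborne ∧ returning): ∅.
States satisfying EF EG (airborne ∧ returning): ∅.
States satisfying EF EG (returning ∧ low_batt) ∨ EF EG (airborne ∧ returning): {s0, s1, s2, s3, s4, s5, s6, s7}.
s0 ∈ Sat(EF EG (returning ∧ low_batt) ∨ EF EG (airborne ∧ returning)).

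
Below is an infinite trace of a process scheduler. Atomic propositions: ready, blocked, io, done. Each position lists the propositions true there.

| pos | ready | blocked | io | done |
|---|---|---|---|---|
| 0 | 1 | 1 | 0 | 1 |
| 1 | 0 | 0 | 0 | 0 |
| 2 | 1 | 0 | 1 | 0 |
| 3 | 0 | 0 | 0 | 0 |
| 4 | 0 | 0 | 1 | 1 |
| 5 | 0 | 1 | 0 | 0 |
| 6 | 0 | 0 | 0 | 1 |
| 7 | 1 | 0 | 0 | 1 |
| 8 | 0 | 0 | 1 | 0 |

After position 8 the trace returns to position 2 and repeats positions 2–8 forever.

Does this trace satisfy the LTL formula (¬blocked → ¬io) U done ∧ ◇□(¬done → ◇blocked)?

Walking from position 0: done first holds at position 0, and ¬blocked → ¬io holds at every earlier position along the way, so (¬blocked → ¬io) U done holds.
□(¬done → ◇blocked) holds at position 0, which is reachable from 0, so ◇□(¬done → ◇blocked) holds.
At position 0: (¬blocked → ¬io) U done is true; ◇□(¬done → ◇blocked) is true; so (¬blocked → ¬io) U done ∧ ◇□(¬done → ◇blocked) is true.

Holds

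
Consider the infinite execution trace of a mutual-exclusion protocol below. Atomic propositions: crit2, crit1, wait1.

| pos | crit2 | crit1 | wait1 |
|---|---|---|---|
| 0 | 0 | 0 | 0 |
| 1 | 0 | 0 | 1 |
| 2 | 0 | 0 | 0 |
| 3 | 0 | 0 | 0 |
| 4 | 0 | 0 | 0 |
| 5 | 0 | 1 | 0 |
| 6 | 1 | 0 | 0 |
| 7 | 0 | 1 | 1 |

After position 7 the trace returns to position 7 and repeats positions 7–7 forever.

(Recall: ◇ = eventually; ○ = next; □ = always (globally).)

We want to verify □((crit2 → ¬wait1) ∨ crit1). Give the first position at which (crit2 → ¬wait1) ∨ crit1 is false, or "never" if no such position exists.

(crit2 → ¬wait1) ∨ crit1 holds at every position 0..7, and those are all the positions the trace ever visits, so the invariant □((crit2 → ¬wait1) ∨ crit1) is never violated.

never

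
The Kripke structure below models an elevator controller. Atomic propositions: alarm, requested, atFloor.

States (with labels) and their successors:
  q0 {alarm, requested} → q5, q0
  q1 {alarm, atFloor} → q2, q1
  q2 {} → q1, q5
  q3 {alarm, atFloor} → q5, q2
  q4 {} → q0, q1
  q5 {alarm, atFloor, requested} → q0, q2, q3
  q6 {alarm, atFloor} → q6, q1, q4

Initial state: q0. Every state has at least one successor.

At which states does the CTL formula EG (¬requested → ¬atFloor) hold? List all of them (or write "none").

States satisfying ¬requested → ¬atFloor: {q0, q2, q4, q5}.
States satisfying EG (¬requested → ¬atFloor): {q0, q2, q4, q5}.

{q0, q2, q4, q5}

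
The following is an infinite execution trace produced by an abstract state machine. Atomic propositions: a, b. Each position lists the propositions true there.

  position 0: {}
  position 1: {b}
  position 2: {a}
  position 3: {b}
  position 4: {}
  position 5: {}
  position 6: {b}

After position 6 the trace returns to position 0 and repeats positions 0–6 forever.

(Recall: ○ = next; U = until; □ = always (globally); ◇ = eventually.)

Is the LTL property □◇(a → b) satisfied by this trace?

Yes

◇(a → b) holds at every position 0..6, and those are all positions ever visited, so □◇(a → b) holds.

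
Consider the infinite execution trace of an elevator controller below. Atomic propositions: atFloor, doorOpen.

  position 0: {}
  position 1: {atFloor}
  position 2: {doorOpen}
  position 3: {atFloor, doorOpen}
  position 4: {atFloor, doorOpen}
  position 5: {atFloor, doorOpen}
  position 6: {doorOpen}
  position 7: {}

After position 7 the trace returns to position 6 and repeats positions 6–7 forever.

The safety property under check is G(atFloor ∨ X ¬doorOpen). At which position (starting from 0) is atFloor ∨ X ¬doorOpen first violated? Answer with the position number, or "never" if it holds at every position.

2

Check atFloor ∨ X ¬doorOpen at each position in order: 0 ✓, 1 ✓.
At position 2 the labels are {doorOpen} and the next position 3 has {atFloor, doorOpen}, so atFloor ∨ X ¬doorOpen is false there. This is the first violation.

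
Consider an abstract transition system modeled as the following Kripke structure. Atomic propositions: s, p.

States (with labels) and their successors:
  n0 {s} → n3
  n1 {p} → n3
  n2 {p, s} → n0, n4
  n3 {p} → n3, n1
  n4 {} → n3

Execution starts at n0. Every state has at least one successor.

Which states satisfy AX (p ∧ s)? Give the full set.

none

States satisfying p ∧ s: {n2}.
States satisfying AX (p ∧ s): ∅.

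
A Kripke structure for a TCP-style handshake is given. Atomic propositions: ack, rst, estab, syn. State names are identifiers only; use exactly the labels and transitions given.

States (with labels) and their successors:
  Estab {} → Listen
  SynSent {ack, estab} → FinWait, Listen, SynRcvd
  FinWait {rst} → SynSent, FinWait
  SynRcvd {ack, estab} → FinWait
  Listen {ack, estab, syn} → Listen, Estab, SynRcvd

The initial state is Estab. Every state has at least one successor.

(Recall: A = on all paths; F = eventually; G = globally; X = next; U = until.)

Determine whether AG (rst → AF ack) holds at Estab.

No

States satisfying rst → AF ack: {Estab, SynSent, SynRcvd, Listen}.
States satisfying AG (rst → AF ack): ∅.
FinWait is reachable from Estab and violates rst → AF ack, so AG fails at Estab.
Estab ∉ Sat(AG (rst → AF ack)).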